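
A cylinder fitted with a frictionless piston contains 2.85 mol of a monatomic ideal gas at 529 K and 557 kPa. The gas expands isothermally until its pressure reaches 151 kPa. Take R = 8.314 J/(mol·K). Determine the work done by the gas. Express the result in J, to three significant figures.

W ≈ 16400 J

Isothermal process: W = nRT ln(V₂/V₁) = nRT ln(P₁/P₂).
W = (2.85)(8.314)(529) × ln(557/151)
  = 12535 × ln(3.689) = 12535 × 1.305
W_by_gas = 16361 J.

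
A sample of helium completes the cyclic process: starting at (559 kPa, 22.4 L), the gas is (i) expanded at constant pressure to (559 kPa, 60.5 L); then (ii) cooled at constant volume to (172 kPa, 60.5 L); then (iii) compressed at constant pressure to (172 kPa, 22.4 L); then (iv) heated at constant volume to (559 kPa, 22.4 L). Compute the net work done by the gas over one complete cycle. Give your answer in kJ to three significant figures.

W_net ≈ 14.7 kJ

Constant-volume legs do no work.
W(i) = (559)(60.5 − 22.4) = 21298 J; W(iii) = (172)(22.4 − 60.5) = -6553 J.
W_net = 21298 − 6553 = 14745 J (the clockwise enclosed area).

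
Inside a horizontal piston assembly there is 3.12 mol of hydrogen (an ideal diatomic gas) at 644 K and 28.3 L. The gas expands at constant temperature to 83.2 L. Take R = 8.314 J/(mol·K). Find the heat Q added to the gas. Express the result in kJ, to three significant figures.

Q ≈ 18.0 kJ

Isothermal ⇒ ΔU = 0, so Q = W = nRT ln(V₂/V₁).
Q = (3.12)(8.314)(644) ln(83.2/28.3) = 16705 × 1.078 = 18015 J.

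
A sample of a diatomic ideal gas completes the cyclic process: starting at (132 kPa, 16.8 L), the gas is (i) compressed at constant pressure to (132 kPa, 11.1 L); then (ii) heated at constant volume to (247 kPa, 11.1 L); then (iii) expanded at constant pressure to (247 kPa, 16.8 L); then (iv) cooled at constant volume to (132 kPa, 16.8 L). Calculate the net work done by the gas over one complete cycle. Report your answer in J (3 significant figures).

Constant-volume legs do no work.
W(i) = (132)(11.1 − 16.8) = -752.4 J; W(iii) = (247)(16.8 − 11.1) = 1408 J.
W_net = -752.4 + 1408 = 655.5 J (the clockwise enclosed area).

W_net ≈ 656 J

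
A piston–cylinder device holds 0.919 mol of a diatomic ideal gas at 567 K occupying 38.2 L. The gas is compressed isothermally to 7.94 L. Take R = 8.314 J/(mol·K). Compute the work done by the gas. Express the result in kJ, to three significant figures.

W ≈ -6.81 kJ

Isothermal: W = nRT ln(V₂/V₁).
W = (0.919)(8.314)(567) × ln(7.94/38.2)
  = 4332 × -1.571
W_by_gas = -6806 J.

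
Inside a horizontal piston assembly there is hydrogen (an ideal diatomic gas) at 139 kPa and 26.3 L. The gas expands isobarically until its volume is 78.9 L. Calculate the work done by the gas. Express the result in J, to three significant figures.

Isobaric: W = P ΔV.
W = (139 kPa)(78.9 − 26.3 L) = (139)(52.6) = 7311 J.

W ≈ 7310 J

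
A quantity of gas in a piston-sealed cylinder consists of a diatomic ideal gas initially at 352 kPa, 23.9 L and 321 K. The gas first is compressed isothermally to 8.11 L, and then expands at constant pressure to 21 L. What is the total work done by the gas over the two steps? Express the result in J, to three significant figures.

W_total ≈ 4280 J

Step 1 (isothermal): W = P₁V₁ ln(V₂/V₁) = (8413) ln(8.11/23.9) = -9092 J.
After step 1: P = 1037 kPa, V = 8.11 L, T = 321 K.
Step 2 (isobaric): W = PΔV = (1037 kPa)(21 − 8.11 L) = 13371 J.
W_total = -9092 + 13371 = 4279 J.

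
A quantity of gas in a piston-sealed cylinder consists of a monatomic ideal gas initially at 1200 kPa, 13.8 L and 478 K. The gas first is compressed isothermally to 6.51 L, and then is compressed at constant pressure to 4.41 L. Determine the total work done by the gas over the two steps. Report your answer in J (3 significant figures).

W_total ≈ -17800 J

Step 1 (isothermal): W = P₁V₁ ln(V₂/V₁) = (16560) ln(6.51/13.8) = -12442 J.
After step 1: P = 2544 kPa, V = 6.51 L, T = 478 K.
Step 2 (isobaric): W = PΔV = (2544 kPa)(4.41 − 6.51 L) = -5342 J.
W_total = -12442 − 5342 = -17784 J.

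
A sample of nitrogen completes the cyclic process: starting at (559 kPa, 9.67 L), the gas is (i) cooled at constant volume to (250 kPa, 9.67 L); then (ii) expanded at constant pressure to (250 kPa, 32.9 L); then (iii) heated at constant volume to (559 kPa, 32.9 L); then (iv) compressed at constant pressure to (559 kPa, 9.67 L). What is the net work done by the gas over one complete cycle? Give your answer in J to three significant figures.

Constant-volume legs do no work.
W(ii) = (250)(32.9 − 9.67) = 5807 J; W(iv) = (559)(9.67 − 32.9) = -12986 J.
W_net = 5807 − 12986 = -7178 J (the counter-clockwise enclosed area).

W_net ≈ -7180 J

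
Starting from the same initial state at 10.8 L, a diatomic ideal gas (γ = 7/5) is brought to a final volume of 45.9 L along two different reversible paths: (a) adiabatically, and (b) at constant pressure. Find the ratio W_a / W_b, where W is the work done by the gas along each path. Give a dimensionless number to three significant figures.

Path (a) adiabatic: W = P₁V₁(1 − (V₁/V₂)^(γ−1))/(γ−1) → W_a/(P₁V₁) = 1.099.
Path (b) isobaric: W = P₁(V₂ − V₁) → W_b/(P₁V₁) = 3.25.
W_a / W_b = 1.099 / 3.25 = 0.338.

W_a / W_b ≈ 0.338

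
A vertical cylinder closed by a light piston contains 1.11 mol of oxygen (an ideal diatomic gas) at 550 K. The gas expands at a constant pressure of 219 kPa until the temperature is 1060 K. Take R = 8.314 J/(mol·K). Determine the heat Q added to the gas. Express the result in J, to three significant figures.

Q ≈ 16500 J

Isobaric: W = nRΔT = (1.11)(8.314)(510) = 4707 J.
ΔU = nCᵥΔT with Cᵥ = 5R/2: ΔU = (1.11)(20.79)(510) = 11766 J.
Q = ΔU + W = 11766 + 4707 = 16473 J.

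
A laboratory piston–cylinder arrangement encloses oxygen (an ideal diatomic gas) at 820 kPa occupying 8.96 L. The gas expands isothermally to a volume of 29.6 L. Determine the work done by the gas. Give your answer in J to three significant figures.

Isothermal: W = nRT ln(V₂/V₁) = P₁V₁ ln(V₂/V₁).
P₁V₁ = (820 kPa)(8.96 L) = 7347 J.
W = 7347 × ln(29.6/8.96) = 7347 × 1.195
W_by_gas = 8780 J.

W ≈ 8780 J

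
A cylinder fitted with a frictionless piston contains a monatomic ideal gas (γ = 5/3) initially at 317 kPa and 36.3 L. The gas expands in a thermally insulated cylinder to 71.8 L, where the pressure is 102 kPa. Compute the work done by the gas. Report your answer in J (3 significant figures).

W ≈ 6280 J

Adiabatic: W = (P₁V₁ − P₂V₂)/(γ − 1) with γ = 5/3.
P₁V₁ = 11507 J, P₂V₂ = 7324 J.
W = (11507 − 7324) / 0.6667 = 6275 J.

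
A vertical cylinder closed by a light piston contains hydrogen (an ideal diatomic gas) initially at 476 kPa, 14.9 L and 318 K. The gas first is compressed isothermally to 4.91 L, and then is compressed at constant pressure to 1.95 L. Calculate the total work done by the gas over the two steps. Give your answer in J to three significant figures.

Step 1 (isothermal): W = P₁V₁ ln(V₂/V₁) = (7092) ln(4.91/14.9) = -7873 J.
After step 1: P = 1444 kPa, V = 4.91 L, T = 318 K.
Step 2 (isobaric): W = PΔV = (1444 kPa)(1.95 − 4.91 L) = -4276 J.
W_total = -7873 − 4276 = -12149 J.

W_total ≈ -12100 J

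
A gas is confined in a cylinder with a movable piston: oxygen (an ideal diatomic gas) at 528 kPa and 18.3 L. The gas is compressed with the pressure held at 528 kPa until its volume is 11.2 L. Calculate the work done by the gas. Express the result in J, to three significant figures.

W ≈ -3750 J

Isobaric: W = P ΔV.
W = (528 kPa)(11.2 − 18.3 L) = (528)(-7.1) = -3749 J.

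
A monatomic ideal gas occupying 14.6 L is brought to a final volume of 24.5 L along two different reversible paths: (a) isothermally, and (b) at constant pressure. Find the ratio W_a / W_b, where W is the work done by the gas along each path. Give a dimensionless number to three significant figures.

W_a / W_b ≈ 0.763

Path (a) isothermal: W = P₁V₁ ln(V₂/V₁) → W_a/(P₁V₁) = 0.5177.
Path (b) isobaric: W = P₁(V₂ − V₁) → W_b/(P₁V₁) = 0.6781.
W_a / W_b = 0.5177 / 0.6781 = 0.7634.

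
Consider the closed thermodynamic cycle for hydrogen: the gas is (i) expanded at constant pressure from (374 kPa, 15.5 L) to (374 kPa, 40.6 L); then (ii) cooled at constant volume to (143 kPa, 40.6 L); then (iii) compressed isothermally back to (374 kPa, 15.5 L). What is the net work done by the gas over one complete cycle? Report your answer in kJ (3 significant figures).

Leg (i): W = PΔV = (374)(40.6 − 15.5) = 9387 J.
Leg (ii): W = 0.
Leg (iii): W = PᵢVᵢ ln(V_f/Vᵢ) = (5806) ln(15.5/40.6) = -5591 J.
W_net = 9387 − 5591 = 3797 J.

W_net ≈ 3.80 kJ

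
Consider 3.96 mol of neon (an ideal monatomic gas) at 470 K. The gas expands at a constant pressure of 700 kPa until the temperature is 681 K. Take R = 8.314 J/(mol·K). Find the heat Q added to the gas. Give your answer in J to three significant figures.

Isobaric: W = nRΔT = (3.96)(8.314)(211) = 6947 J.
ΔU = nCᵥΔT with Cᵥ = 3R/2: ΔU = (3.96)(12.47)(211) = 10420 J.
Q = ΔU + W = 10420 + 6947 = 17367 J.

Q ≈ 17400 J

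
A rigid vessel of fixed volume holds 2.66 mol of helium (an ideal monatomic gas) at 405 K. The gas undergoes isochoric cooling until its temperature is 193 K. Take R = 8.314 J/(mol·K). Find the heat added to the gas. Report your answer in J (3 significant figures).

Constant volume ⇒ W = 0, so Q = ΔU = nCᵥΔT with Cᵥ = 3R/2 = 12.47 J/(mol·K).
ΔU = (2.66)(12.47)(193 − 405) = -7033 J.

Q ≈ -7030 J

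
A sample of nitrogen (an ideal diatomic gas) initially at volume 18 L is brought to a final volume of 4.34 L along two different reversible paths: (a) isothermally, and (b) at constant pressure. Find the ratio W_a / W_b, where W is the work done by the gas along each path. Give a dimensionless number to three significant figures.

W_a / W_b ≈ 1.87

Path (a) isothermal: W = P₁V₁ ln(V₂/V₁) → W_a/(P₁V₁) = -1.422.
Path (b) isobaric: W = P₁(V₂ − V₁) → W_b/(P₁V₁) = -0.7589.
W_a / W_b = -1.422 / -0.7589 = 1.874.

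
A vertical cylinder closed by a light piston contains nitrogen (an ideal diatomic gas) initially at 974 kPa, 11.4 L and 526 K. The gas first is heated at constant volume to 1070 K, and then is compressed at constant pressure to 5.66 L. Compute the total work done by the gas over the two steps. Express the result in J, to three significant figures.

W_total ≈ -11400 J

Step 1 (isochoric): W = 0 (constant volume).
After step 1: P = 1981 kPa (V unchanged).
Step 2 (isobaric): W = PΔV = (1981 kPa)(5.66 − 11.4 L) = -11373 J.
W_total = 0 − 11373 = -11373 J.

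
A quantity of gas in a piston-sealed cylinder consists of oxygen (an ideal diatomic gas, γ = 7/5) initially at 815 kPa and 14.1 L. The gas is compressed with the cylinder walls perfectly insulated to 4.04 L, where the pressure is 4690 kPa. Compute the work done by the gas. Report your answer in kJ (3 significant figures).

Adiabatic: W = (P₁V₁ − P₂V₂)/(γ − 1) with γ = 7/5.
P₁V₁ = 11492 J, P₂V₂ = 18948 J.
W = (11492 − 18948) / 0.4 = -18640 J.

W ≈ -18.6 kJ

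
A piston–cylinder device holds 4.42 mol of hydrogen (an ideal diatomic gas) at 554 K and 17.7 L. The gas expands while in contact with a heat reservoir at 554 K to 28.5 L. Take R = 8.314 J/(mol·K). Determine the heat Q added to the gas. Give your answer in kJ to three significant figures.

Isothermal ⇒ ΔU = 0, so Q = W = nRT ln(V₂/V₁).
Q = (4.42)(8.314)(554) ln(28.5/17.7) = 20358 × 0.4763 = 9697 J.

Q ≈ 9.70 kJ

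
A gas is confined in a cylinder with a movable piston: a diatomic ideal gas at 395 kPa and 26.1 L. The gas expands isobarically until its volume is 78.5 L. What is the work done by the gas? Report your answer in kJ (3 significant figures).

W ≈ 20.7 kJ

Isobaric: W = P ΔV.
W = (395 kPa)(78.5 − 26.1 L) = (395)(52.4) = 20698 J.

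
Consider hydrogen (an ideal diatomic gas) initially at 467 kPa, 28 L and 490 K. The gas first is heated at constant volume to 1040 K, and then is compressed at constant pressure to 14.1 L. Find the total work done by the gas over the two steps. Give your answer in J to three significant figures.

Step 1 (isochoric): W = 0 (constant volume).
After step 1: P = 991.2 kPa (V unchanged).
Step 2 (isobaric): W = PΔV = (991.2 kPa)(14.1 − 28 L) = -13777 J.
W_total = 0 − 13777 = -13777 J.

W_total ≈ -13800 J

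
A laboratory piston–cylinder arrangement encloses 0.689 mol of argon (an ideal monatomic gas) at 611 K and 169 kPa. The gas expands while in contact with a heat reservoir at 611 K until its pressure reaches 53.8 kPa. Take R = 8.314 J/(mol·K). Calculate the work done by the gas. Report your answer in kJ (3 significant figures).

W ≈ 4.01 kJ

Isothermal process: W = nRT ln(V₂/V₁) = nRT ln(P₁/P₂).
W = (0.689)(8.314)(611) × ln(169/53.8)
  = 3500 × ln(3.141) = 3500 × 1.145
W_by_gas = 4006 J.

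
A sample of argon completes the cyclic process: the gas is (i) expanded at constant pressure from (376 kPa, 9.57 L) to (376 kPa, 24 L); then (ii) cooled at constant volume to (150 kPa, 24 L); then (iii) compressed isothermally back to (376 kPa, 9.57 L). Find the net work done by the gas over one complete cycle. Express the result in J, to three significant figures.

Leg (i): W = PΔV = (376)(24 − 9.57) = 5426 J.
Leg (ii): W = 0.
Leg (iii): W = PᵢVᵢ ln(V_f/Vᵢ) = (3600) ln(9.57/24) = -3310 J.
W_net = 5426 − 3310 = 2116 J.

W_net ≈ 2120 J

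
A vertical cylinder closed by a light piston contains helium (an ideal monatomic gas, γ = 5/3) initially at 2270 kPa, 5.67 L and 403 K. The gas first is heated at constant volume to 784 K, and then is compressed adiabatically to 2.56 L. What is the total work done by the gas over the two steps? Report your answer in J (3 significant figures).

Step 1 (isochoric): W = 0 (constant volume).
After step 1: P = 4416 kPa (V unchanged).
Step 2 (adiabatic): W = (P₁V₁ − P₂V₂)/(γ−1) = (25039 − 42545)/0.667 = -26259 J.
W_total = 0 − 26259 = -26259 J.

W_total ≈ -26300 J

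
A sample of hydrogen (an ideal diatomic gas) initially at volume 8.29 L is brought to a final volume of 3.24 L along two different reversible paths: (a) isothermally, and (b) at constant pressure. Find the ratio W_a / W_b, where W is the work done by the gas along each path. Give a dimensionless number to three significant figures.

Path (a) isothermal: W = P₁V₁ ln(V₂/V₁) → W_a/(P₁V₁) = -0.9395.
Path (b) isobaric: W = P₁(V₂ − V₁) → W_b/(P₁V₁) = -0.6092.
W_a / W_b = -0.9395 / -0.6092 = 1.542.

W_a / W_b ≈ 1.54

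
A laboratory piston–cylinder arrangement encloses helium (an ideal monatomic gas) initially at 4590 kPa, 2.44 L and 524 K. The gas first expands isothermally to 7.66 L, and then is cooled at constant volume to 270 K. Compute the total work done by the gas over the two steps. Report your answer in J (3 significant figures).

W_total ≈ 12800 J

Step 1 (isothermal): W = P₁V₁ ln(V₂/V₁) = (11200) ln(7.66/2.44) = 12812 J.
Step 2 (isochoric): W = 0 (constant volume).
W_total = 12812 + 0 = 12812 J.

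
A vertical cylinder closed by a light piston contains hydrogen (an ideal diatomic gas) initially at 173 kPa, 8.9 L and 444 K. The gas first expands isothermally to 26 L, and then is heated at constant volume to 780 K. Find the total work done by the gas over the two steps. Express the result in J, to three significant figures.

W_total ≈ 1650 J

Step 1 (isothermal): W = P₁V₁ ln(V₂/V₁) = (1540) ln(26/8.9) = 1651 J.
Step 2 (isochoric): W = 0 (constant volume).
W_total = 1651 + 0 = 1651 J.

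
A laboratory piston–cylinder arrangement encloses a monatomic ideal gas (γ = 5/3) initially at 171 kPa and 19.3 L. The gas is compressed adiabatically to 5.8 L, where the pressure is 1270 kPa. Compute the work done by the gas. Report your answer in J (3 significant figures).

Adiabatic: W = (P₁V₁ − P₂V₂)/(γ − 1) with γ = 5/3.
P₁V₁ = 3300 J, P₂V₂ = 7366 J.
W = (3300 − 7366) / 0.6667 = -6099 J.

W ≈ -6100 J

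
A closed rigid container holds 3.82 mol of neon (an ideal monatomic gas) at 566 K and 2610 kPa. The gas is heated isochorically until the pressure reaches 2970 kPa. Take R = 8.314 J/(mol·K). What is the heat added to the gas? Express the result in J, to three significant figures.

Constant volume ⇒ W = 0, so Q = ΔU = nCᵥΔT with Cᵥ = 3R/2 = 12.47 J/(mol·K).
At constant V, T₂/T₁ = P₂/P₁ ⇒ ΔT = T₁(P₂/P₁ − 1) = 566·(2970/2610 − 1) = 78.07 K.
ΔU = (3.82)(12.47)(78.07) = 3719 J.

Q ≈ 3720 J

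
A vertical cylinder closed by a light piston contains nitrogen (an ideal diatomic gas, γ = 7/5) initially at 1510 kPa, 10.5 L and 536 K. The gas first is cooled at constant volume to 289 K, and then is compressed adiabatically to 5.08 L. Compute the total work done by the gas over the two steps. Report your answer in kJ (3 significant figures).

Step 1 (isochoric): W = 0 (constant volume).
After step 1: P = 814.2 kPa (V unchanged).
Step 2 (adiabatic): W = (P₁V₁ − P₂V₂)/(γ−1) = (8549 − 11430)/0.4 = -7202 J.
W_total = 0 − 7202 = -7202 J.

W_total ≈ -7.20 kJ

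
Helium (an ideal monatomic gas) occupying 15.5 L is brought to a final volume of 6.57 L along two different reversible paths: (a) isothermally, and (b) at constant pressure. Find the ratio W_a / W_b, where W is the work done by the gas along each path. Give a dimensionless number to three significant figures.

Path (a) isothermal: W = P₁V₁ ln(V₂/V₁) → W_a/(P₁V₁) = -0.8583.
Path (b) isobaric: W = P₁(V₂ − V₁) → W_b/(P₁V₁) = -0.5761.
W_a / W_b = -0.8583 / -0.5761 = 1.49.

W_a / W_b ≈ 1.49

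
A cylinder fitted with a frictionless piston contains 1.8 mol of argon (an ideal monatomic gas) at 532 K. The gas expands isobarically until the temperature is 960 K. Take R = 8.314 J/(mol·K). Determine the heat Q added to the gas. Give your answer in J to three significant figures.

Q ≈ 16000 J

Isobaric: W = nRΔT = (1.8)(8.314)(428) = 6405 J.
ΔU = nCᵥΔT with Cᵥ = 3R/2: ΔU = (1.8)(12.47)(428) = 9608 J.
Q = ΔU + W = 9608 + 6405 = 16013 J.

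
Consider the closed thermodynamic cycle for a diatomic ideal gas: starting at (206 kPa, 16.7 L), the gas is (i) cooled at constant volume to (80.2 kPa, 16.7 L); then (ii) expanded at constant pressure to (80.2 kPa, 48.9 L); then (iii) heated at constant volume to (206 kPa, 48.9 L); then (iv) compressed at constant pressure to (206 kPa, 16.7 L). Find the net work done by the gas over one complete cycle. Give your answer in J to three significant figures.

W_net ≈ -4050 J

Constant-volume legs do no work.
W(ii) = (80.2)(48.9 − 16.7) = 2582 J; W(iv) = (206)(16.7 − 48.9) = -6633 J.
W_net = 2582 − 6633 = -4051 J (the counter-clockwise enclosed area).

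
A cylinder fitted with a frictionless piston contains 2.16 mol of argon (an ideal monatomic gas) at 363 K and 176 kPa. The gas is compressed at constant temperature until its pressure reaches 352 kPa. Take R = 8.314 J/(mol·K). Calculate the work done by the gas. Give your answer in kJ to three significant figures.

W ≈ -4.52 kJ

Isothermal process: W = nRT ln(V₂/V₁) = nRT ln(P₁/P₂).
W = (2.16)(8.314)(363) × ln(176/352)
  = 6519 × ln(0.5) = 6519 × -0.6931
W_by_gas = -4519 J.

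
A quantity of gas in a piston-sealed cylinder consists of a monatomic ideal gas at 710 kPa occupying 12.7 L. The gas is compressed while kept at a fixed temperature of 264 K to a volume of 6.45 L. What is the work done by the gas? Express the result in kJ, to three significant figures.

W ≈ -6.11 kJ

Isothermal: W = nRT ln(V₂/V₁) = P₁V₁ ln(V₂/V₁).
P₁V₁ = (710 kPa)(12.7 L) = 9017 J.
W = 9017 × ln(6.45/12.7) = 9017 × -0.6775
W_by_gas = -6109 J.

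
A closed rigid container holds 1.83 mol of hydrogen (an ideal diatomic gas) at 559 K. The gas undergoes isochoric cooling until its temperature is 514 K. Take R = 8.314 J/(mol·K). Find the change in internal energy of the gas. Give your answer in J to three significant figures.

ΔU ≈ -1710 J

Constant volume ⇒ W = 0, so Q = ΔU = nCᵥΔT with Cᵥ = 5R/2 = 20.79 J/(mol·K).
ΔU = (1.83)(20.79)(514 − 559) = -1712 J.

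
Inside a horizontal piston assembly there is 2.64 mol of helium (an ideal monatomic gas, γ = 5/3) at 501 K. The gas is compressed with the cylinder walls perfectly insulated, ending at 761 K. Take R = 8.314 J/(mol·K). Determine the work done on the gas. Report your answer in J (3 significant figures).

Adiabatic ⇒ Q = 0, so W_by = −ΔU = nCᵥ(T₁ − T₂).
Cᵥ = 3R/2 = 12.47 J/(mol·K).
W = (2.64)(12.47)(501 − 761) = -8560 J.
Work on gas = −W_by = 8560 J.

W ≈ 8560 J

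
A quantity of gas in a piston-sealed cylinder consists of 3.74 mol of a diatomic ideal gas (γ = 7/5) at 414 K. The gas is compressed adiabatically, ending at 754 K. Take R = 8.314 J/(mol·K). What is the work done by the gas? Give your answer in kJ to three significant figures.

Adiabatic ⇒ Q = 0, so W_by = −ΔU = nCᵥ(T₁ − T₂).
Cᵥ = 5R/2 = 20.79 J/(mol·K).
W = (3.74)(20.79)(414 − 754) = -26430 J.

W ≈ -26.4 kJ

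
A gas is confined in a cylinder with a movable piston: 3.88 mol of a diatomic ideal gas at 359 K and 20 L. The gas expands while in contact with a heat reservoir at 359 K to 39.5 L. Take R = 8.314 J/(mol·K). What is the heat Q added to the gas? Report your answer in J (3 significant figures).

Isothermal ⇒ ΔU = 0, so Q = W = nRT ln(V₂/V₁).
Q = (3.88)(8.314)(359) ln(39.5/20) = 11581 × 0.6806 = 7881 J.

Q ≈ 7880 J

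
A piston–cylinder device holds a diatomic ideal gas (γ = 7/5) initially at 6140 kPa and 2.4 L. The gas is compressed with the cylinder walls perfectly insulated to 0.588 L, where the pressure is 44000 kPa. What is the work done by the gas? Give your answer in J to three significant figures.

Adiabatic: W = (P₁V₁ − P₂V₂)/(γ − 1) with γ = 7/5.
P₁V₁ = 14736 J, P₂V₂ = 25872 J.
W = (14736 − 25872) / 0.4 = -27840 J.

W ≈ -27800 J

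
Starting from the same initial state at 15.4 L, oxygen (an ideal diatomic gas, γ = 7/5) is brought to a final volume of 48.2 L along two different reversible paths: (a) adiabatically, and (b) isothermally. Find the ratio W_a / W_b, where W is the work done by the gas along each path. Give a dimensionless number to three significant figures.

W_a / W_b ≈ 0.803

Path (a) adiabatic: W = P₁V₁(1 − (V₁/V₂)^(γ−1))/(γ−1) → W_a/(P₁V₁) = 0.9161.
Path (b) isothermal: W = P₁V₁ ln(V₂/V₁) → W_b/(P₁V₁) = 1.141.
W_a / W_b = 0.9161 / 1.141 = 0.8029.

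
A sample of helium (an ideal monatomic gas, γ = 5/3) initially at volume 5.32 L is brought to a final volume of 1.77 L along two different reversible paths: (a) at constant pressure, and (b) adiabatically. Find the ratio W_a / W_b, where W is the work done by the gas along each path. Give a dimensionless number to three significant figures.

W_a / W_b ≈ 0.411

Path (a) isobaric: W = P₁(V₂ − V₁) → W_a/(P₁V₁) = -0.6673.
Path (b) adiabatic: W = P₁V₁(1 − (V₁/V₂)^(γ−1))/(γ−1) → W_b/(P₁V₁) = -1.624.
W_a / W_b = -0.6673 / -1.624 = 0.4109.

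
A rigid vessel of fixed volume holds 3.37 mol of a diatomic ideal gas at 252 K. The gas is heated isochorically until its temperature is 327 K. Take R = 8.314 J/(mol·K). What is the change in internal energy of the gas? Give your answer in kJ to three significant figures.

Constant volume ⇒ W = 0, so Q = ΔU = nCᵥΔT with Cᵥ = 5R/2 = 20.79 J/(mol·K).
ΔU = (3.37)(20.79)(327 − 252) = 5253 J.

ΔU ≈ 5.25 kJ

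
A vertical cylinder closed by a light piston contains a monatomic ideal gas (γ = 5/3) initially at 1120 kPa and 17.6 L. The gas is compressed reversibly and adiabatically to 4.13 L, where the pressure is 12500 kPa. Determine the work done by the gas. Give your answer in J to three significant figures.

Adiabatic: W = (P₁V₁ − P₂V₂)/(γ − 1) with γ = 5/3.
P₁V₁ = 19712 J, P₂V₂ = 51625 J.
W = (19712 − 51625) / 0.6667 = -47869 J.

W ≈ -47900 J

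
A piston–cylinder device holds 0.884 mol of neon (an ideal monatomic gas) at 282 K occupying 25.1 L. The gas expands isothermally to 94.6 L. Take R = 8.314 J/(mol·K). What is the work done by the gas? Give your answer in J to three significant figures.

W ≈ 2750 J

Isothermal: W = nRT ln(V₂/V₁).
W = (0.884)(8.314)(282) × ln(94.6/25.1)
  = 2073 × 1.327
W_by_gas = 2750 J.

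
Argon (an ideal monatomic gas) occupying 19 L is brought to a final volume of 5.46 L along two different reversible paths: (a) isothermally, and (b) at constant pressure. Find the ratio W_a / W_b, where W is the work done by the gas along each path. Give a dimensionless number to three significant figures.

W_a / W_b ≈ 1.75

Path (a) isothermal: W = P₁V₁ ln(V₂/V₁) → W_a/(P₁V₁) = -1.247.
Path (b) isobaric: W = P₁(V₂ − V₁) → W_b/(P₁V₁) = -0.7126.
W_a / W_b = -1.247 / -0.7126 = 1.75.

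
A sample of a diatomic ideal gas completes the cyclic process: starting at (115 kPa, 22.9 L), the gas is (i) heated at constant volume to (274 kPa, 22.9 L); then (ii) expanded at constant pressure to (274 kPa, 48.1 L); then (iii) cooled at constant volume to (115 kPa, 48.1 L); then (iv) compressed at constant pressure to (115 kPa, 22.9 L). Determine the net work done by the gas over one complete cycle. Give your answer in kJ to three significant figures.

Constant-volume legs do no work.
W(ii) = (274)(48.1 − 22.9) = 6905 J; W(iv) = (115)(22.9 − 48.1) = -2898 J.
W_net = 6905 − 2898 = 4007 J (the clockwise enclosed area).

W_net ≈ 4.01 kJ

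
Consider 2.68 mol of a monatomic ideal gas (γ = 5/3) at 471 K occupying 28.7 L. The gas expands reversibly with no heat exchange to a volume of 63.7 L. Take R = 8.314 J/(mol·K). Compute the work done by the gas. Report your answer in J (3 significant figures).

Adiabatic: TV^(γ−1) = const with γ = 5/3.
T₂ = T₁ (V₁/V₂)^(γ−1) = 471 × (28.7/63.7)^0.667 = 471 × 0.5877 = 276.8 K.
W_by = nCᵥ(T₁ − T₂) = (2.68)(12.47)(471 − 276.8) = 6490 J.

W ≈ 6490 J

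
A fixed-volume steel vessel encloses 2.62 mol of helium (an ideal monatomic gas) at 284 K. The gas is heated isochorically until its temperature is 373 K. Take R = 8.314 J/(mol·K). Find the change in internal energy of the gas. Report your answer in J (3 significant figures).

ΔU ≈ 2910 J

Constant volume ⇒ W = 0, so Q = ΔU = nCᵥΔT with Cᵥ = 3R/2 = 12.47 J/(mol·K).
ΔU = (2.62)(12.47)(373 − 284) = 2908 J.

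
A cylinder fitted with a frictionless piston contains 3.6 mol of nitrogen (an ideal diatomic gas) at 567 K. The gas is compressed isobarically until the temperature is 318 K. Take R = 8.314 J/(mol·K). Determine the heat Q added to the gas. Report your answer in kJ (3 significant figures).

Q ≈ -26.1 kJ

Isobaric: W = nRΔT = (3.6)(8.314)(-249) = -7453 J.
ΔU = nCᵥΔT with Cᵥ = 5R/2: ΔU = (3.6)(20.79)(-249) = -18632 J.
Q = ΔU + W = -18632 − 7453 = -26084 J.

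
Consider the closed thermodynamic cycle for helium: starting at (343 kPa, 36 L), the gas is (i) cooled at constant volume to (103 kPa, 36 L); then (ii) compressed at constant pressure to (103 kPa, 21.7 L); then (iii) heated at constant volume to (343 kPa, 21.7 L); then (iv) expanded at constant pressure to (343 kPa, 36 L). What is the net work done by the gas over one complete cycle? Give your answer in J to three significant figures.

Constant-volume legs do no work.
W(ii) = (103)(21.7 − 36) = -1473 J; W(iv) = (343)(36 − 21.7) = 4905 J.
W_net = -1473 + 4905 = 3432 J (the clockwise enclosed area).

W_net ≈ 3430 J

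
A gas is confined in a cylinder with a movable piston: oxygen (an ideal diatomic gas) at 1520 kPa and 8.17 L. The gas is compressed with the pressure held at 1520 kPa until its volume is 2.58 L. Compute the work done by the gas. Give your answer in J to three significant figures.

Isobaric: W = P ΔV.
W = (1520 kPa)(2.58 − 8.17 L) = (1520)(-5.59) = -8497 J.

W ≈ -8500 J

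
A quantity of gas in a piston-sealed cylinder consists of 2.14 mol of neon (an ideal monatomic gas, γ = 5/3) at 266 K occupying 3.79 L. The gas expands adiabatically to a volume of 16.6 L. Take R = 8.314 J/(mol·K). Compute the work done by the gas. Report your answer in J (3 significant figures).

Adiabatic: TV^(γ−1) = const with γ = 5/3.
T₂ = T₁ (V₁/V₂)^(γ−1) = 266 × (3.79/16.6)^0.667 = 266 × 0.3736 = 99.37 K.
W_by = nCᵥ(T₁ − T₂) = (2.14)(12.47)(266 − 99.37) = 4447 J.

W ≈ 4450 J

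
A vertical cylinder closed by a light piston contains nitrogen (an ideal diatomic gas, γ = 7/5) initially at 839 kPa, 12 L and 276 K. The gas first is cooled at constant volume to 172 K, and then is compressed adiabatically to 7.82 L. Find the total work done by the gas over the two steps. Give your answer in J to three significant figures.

Step 1 (isochoric): W = 0 (constant volume).
After step 1: P = 522.9 kPa (V unchanged).
Step 2 (adiabatic): W = (P₁V₁ − P₂V₂)/(γ−1) = (6274 − 7447)/0.4 = -2931 J.
W_total = 0 − 2931 = -2931 J.

W_total ≈ -2930 J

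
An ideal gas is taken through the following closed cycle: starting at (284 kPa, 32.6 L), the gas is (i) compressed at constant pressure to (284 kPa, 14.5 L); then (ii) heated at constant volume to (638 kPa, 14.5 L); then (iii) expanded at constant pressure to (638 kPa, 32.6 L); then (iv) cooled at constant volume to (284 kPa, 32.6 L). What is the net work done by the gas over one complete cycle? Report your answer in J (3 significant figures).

Constant-volume legs do no work.
W(i) = (284)(14.5 − 32.6) = -5140 J; W(iii) = (638)(32.6 − 14.5) = 11548 J.
W_net = -5140 + 11548 = 6407 J (the clockwise enclosed area).

W_net ≈ 6410 J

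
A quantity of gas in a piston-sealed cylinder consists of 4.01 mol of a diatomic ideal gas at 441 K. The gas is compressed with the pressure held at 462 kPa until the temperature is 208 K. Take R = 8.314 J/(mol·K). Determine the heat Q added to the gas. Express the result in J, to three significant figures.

Isobaric: W = nRΔT = (4.01)(8.314)(-233) = -7768 J.
ΔU = nCᵥΔT with Cᵥ = 5R/2: ΔU = (4.01)(20.79)(-233) = -19420 J.
Q = ΔU + W = -19420 − 7768 = -27188 J.

Q ≈ -27200 J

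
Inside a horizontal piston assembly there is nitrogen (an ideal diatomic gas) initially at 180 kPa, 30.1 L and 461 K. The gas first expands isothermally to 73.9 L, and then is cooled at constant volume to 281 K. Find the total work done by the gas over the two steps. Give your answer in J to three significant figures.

Step 1 (isothermal): W = P₁V₁ ln(V₂/V₁) = (5418) ln(73.9/30.1) = 4866 J.
Step 2 (isochoric): W = 0 (constant volume).
W_total = 4866 + 0 = 4866 J.

W_total ≈ 4870 J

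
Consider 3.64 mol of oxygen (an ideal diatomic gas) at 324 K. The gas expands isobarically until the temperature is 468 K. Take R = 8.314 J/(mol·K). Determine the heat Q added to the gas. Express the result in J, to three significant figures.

Q ≈ 15300 J

Isobaric: W = nRΔT = (3.64)(8.314)(144) = 4358 J.
ΔU = nCᵥΔT with Cᵥ = 5R/2: ΔU = (3.64)(20.79)(144) = 10895 J.
Q = ΔU + W = 10895 + 4358 = 15253 J.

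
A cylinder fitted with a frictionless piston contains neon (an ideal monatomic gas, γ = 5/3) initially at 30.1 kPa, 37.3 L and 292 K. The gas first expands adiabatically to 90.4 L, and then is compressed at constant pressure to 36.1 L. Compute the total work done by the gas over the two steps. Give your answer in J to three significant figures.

Step 1 (adiabatic): W = (P₁V₁ − P₂V₂)/(γ−1) = (1123 − 622.3)/0.667 = 750.7 J.
After step 1: P = 6.883 kPa, V = 90.4 L, T = 161.8 K.
Step 2 (isobaric): W = PΔV = (6.883 kPa)(36.1 − 90.4 L) = -373.8 J.
W_total = 750.7 − 373.8 = 376.9 J.

W_total ≈ 377 J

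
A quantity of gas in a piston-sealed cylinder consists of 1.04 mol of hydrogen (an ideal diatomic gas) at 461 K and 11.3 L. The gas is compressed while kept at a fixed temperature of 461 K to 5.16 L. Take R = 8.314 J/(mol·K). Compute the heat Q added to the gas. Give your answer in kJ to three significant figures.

Q ≈ -3.12 kJ

Isothermal ⇒ ΔU = 0, so Q = W = nRT ln(V₂/V₁).
Q = (1.04)(8.314)(461) ln(5.16/11.3) = 3986 × -0.7839 = -3125 J.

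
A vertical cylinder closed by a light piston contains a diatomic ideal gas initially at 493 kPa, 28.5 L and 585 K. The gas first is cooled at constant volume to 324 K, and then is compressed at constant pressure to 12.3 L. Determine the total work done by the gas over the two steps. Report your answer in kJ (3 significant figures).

W_total ≈ -4.42 kJ

Step 1 (isochoric): W = 0 (constant volume).
After step 1: P = 273 kPa (V unchanged).
Step 2 (isobaric): W = PΔV = (273 kPa)(12.3 − 28.5 L) = -4423 J.
W_total = 0 − 4423 = -4423 J.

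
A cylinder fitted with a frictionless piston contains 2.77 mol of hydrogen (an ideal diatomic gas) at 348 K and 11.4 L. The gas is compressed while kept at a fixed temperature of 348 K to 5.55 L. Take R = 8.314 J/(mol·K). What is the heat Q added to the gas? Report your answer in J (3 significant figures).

Isothermal ⇒ ΔU = 0, so Q = W = nRT ln(V₂/V₁).
Q = (2.77)(8.314)(348) ln(5.55/11.4) = 8014 × -0.7198 = -5769 J.

Q ≈ -5770 J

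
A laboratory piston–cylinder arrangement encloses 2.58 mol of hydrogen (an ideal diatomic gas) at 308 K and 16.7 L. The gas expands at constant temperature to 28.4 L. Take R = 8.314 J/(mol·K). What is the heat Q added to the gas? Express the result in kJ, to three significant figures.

Isothermal ⇒ ΔU = 0, so Q = W = nRT ln(V₂/V₁).
Q = (2.58)(8.314)(308) ln(28.4/16.7) = 6607 × 0.531 = 3508 J.

Q ≈ 3.51 kJ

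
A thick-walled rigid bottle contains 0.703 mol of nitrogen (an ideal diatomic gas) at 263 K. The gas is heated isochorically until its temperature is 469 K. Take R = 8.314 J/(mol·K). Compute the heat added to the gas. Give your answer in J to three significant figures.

Constant volume ⇒ W = 0, so Q = ΔU = nCᵥΔT with Cᵥ = 5R/2 = 20.79 J/(mol·K).
ΔU = (0.703)(20.79)(469 − 263) = 3010 J.

Q ≈ 3010 J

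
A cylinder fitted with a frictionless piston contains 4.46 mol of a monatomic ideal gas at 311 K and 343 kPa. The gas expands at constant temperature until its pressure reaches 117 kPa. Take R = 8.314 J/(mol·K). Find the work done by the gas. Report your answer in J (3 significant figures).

Isothermal process: W = nRT ln(V₂/V₁) = nRT ln(P₁/P₂).
W = (4.46)(8.314)(311) × ln(343/117)
  = 11532 × ln(2.932) = 11532 × 1.076
W_by_gas = 12403 J.

W ≈ 12400 J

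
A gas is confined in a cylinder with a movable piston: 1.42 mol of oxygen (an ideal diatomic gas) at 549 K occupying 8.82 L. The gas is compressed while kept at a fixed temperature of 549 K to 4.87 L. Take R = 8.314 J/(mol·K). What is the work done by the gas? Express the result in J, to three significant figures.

W ≈ -3850 J

Isothermal: W = nRT ln(V₂/V₁).
W = (1.42)(8.314)(549) × ln(4.87/8.82)
  = 6481 × -0.5939
W_by_gas = -3850 J.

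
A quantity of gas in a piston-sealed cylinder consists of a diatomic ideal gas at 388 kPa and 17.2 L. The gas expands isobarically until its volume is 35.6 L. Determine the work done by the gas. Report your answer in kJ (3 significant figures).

W ≈ 7.14 kJ

Isobaric: W = P ΔV.
W = (388 kPa)(35.6 − 17.2 L) = (388)(18.4) = 7139 J.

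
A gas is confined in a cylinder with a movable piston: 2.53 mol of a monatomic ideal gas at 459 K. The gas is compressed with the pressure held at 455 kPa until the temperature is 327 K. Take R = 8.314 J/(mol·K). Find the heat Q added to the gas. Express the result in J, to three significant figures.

Isobaric: W = nRΔT = (2.53)(8.314)(-132) = -2777 J.
ΔU = nCᵥΔT with Cᵥ = 3R/2: ΔU = (2.53)(12.47)(-132) = -4165 J.
Q = ΔU + W = -4165 − 2777 = -6941 J.

Q ≈ -6940 J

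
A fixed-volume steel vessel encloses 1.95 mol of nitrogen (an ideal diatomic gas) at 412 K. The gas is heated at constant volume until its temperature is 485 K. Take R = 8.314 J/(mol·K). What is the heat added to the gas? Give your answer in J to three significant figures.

Q ≈ 2960 J

Constant volume ⇒ W = 0, so Q = ΔU = nCᵥΔT with Cᵥ = 5R/2 = 20.79 J/(mol·K).
ΔU = (1.95)(20.79)(485 − 412) = 2959 J.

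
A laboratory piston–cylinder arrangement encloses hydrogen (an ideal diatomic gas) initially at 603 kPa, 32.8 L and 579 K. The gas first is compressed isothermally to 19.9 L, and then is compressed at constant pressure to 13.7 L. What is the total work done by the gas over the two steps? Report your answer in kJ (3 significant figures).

W_total ≈ -16.0 kJ

Step 1 (isothermal): W = P₁V₁ ln(V₂/V₁) = (19778) ln(19.9/32.8) = -9883 J.
After step 1: P = 993.9 kPa, V = 19.9 L, T = 579 K.
Step 2 (isobaric): W = PΔV = (993.9 kPa)(13.7 − 19.9 L) = -6162 J.
W_total = -9883 − 6162 = -16046 J.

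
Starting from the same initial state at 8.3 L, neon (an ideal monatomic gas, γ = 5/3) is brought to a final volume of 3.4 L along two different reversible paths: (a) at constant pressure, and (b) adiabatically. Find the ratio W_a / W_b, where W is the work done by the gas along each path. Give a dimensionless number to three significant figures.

W_a / W_b ≈ 0.484

Path (a) isobaric: W = P₁(V₂ − V₁) → W_a/(P₁V₁) = -0.5904.
Path (b) adiabatic: W = P₁V₁(1 − (V₁/V₂)^(γ−1))/(γ−1) → W_b/(P₁V₁) = -1.22.
W_a / W_b = -0.5904 / -1.22 = 0.4841.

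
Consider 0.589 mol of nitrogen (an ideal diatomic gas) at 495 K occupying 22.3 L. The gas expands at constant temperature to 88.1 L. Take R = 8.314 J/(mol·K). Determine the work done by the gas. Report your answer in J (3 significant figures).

Isothermal: W = nRT ln(V₂/V₁).
W = (0.589)(8.314)(495) × ln(88.1/22.3)
  = 2424 × 1.374
W_by_gas = 3330 J.

W ≈ 3330 J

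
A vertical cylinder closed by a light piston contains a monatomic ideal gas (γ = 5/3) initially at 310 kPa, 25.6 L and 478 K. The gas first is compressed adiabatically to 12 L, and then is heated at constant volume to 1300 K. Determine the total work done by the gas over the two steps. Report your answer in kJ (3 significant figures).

W_total ≈ -7.82 kJ

Step 1 (adiabatic): W = (P₁V₁ − P₂V₂)/(γ−1) = (7936 − 13151)/0.667 = -7823 J.
Step 2 (isochoric): W = 0 (constant volume).
W_total = -7823 + 0 = -7823 J.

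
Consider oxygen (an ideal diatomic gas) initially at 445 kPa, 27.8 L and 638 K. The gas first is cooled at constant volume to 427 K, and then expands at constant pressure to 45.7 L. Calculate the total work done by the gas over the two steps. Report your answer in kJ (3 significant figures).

W_total ≈ 5.33 kJ

Step 1 (isochoric): W = 0 (constant volume).
After step 1: P = 297.8 kPa (V unchanged).
Step 2 (isobaric): W = PΔV = (297.8 kPa)(45.7 − 27.8 L) = 5331 J.
W_total = 0 + 5331 = 5331 J.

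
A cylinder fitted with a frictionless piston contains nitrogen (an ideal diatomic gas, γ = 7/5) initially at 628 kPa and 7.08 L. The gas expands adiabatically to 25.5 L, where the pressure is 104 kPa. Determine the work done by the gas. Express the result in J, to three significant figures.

W ≈ 4490 J

Adiabatic: W = (P₁V₁ − P₂V₂)/(γ − 1) with γ = 7/5.
P₁V₁ = 4446 J, P₂V₂ = 2652 J.
W = (4446 − 2652) / 0.4 = 4486 J.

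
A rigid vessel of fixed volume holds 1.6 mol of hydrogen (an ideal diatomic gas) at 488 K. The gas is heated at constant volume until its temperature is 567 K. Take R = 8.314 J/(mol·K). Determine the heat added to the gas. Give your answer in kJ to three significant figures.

Q ≈ 2.63 kJ

Constant volume ⇒ W = 0, so Q = ΔU = nCᵥΔT with Cᵥ = 5R/2 = 20.79 J/(mol·K).
ΔU = (1.6)(20.79)(567 − 488) = 2627 J.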